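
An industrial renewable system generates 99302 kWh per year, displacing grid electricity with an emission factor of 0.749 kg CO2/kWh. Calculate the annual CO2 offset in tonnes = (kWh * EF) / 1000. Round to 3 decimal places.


CO2 offset in kg = generation * emission_factor
CO2 offset = 99302 * 0.749 = 74377.2 kg
Convert to tonnes:
  CO2 offset = 74377.2 / 1000 = 74.377 tonnes

74.377


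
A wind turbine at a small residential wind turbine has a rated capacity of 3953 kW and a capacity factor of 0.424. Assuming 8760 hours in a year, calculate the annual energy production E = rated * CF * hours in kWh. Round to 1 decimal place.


Annual energy = rated_kW * capacity_factor * hours_per_year
Given: P_rated = 3953 kW, CF = 0.424, hours = 8760
E = 3953 * 0.424 * 8760
E = 14682390.7 kWh

14682390.7


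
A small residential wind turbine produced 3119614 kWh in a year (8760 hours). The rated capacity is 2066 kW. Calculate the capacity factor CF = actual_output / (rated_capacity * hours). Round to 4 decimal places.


Capacity factor = actual output / maximum possible output
Maximum possible = rated * hours = 2066 * 8760 = 18098160 kWh
CF = 3119614 / 18098160
CF = 0.1724

0.1724


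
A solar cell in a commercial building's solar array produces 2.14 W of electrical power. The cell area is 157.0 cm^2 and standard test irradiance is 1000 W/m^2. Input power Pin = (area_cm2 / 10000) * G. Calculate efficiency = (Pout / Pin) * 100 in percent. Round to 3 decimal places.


First compute the input power:
  Pin = area_cm2 / 10000 * G = 157.0 / 10000 * 1000 = 15.7 W
Then compute efficiency:
  Efficiency = (Pout / Pin) * 100 = (2.14 / 15.7) * 100
  Efficiency = 13.631%

13.631


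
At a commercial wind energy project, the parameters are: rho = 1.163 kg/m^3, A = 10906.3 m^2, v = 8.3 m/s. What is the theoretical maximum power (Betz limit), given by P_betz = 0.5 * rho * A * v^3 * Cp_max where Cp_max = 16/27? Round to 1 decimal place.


The Betz coefficient Cp_max = 16/27 = 0.5926
v^3 = 8.3^3 = 571.787
P_betz = 0.5 * rho * A * v^3 * Cp_max
P_betz = 0.5 * 1.163 * 10906.3 * 571.787 * 0.5926
P_betz = 2148907.2 W

2148907.2


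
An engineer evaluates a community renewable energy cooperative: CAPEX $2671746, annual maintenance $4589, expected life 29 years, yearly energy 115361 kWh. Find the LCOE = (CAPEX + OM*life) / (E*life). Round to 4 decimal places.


Total cost = CAPEX + OM * lifetime = 2671746 + 4589 * 29 = 2671746 + 133081 = 2804827
Total generation = annual * lifetime = 115361 * 29 = 3345469 kWh
LCOE = 2804827 / 3345469
LCOE = 0.8384 $/kWh

0.8384


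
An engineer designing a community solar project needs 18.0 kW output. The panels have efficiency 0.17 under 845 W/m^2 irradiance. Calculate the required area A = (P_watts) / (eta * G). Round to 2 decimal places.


Convert target power to watts: P = 18.0 * 1000 = 18000.0 W
Compute denominator: eta * G = 0.17 * 845 = 143.65
Required area A = P / (eta * G) = 18000.0 / 143.65
A = 125.30 m^2

125.30


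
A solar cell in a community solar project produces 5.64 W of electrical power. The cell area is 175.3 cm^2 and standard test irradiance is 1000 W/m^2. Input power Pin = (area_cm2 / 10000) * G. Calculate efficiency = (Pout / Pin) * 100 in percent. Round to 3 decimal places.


First compute the input power:
  Pin = area_cm2 / 10000 * G = 175.3 / 10000 * 1000 = 17.53 W
Then compute efficiency:
  Efficiency = (Pout / Pin) * 100 = (5.64 / 17.53) * 100
  Efficiency = 32.173%

32.173


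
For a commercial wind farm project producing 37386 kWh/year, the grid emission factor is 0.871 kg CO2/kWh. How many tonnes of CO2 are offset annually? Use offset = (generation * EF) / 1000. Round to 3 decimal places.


CO2 offset in kg = generation * emission_factor
CO2 offset = 37386 * 0.871 = 32563.21 kg
Convert to tonnes:
  CO2 offset = 32563.21 / 1000 = 32.563 tonnes

32.563


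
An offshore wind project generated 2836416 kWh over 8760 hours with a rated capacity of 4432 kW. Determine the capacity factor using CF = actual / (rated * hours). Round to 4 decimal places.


Capacity factor = actual output / maximum possible output
Maximum possible = rated * hours = 4432 * 8760 = 38824320 kWh
CF = 2836416 / 38824320
CF = 0.0731

0.0731


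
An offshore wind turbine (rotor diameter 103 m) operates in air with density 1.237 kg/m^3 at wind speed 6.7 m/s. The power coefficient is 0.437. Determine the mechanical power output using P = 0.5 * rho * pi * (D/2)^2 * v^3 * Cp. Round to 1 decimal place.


Step 1 -- Compute swept area:
  A = pi * (D/2)^2 = pi * (103/2)^2 = 8332.29 m^2
Step 2 -- Apply wind power equation:
  P = 0.5 * rho * A * v^3 * Cp
  v^3 = 6.7^3 = 300.763
  P = 0.5 * 1.237 * 8332.29 * 300.763 * 0.437
  P = 677344.9 W

677344.9


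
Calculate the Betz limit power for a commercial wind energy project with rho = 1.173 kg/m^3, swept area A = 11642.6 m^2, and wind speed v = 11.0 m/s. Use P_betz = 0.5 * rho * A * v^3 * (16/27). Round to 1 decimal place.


The Betz coefficient Cp_max = 16/27 = 0.5926
v^3 = 11.0^3 = 1331.0
P_betz = 0.5 * rho * A * v^3 * Cp_max
P_betz = 0.5 * 1.173 * 11642.6 * 1331.0 * 0.5926
P_betz = 5385825.4 W

5385825.4


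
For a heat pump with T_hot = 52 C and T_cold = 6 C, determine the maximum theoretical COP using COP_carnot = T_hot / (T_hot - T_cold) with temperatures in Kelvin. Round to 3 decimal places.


Convert to Kelvin:
  T_hot = 52 + 273.15 = 325.15 K
  T_cold = 6 + 273.15 = 279.15 K
Apply Carnot COP formula:
  COP = T_hot_K / (T_hot_K - T_cold_K) = 325.15 / 46.0
  COP = 7.068

7.068


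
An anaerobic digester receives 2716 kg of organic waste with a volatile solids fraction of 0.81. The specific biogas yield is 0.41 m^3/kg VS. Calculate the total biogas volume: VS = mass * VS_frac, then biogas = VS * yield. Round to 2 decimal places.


Compute volatile solids:
  VS = mass * VS_fraction = 2716 * 0.81 = 2199.96 kg
Calculate biogas volume:
  Biogas = VS * specific_yield = 2199.96 * 0.41
  Biogas = 901.98 m^3

901.98


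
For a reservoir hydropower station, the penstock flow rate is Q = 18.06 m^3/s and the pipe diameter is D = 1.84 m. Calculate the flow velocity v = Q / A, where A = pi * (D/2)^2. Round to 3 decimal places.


Compute pipe cross-sectional area:
  A = pi * (D/2)^2 = pi * (1.84/2)^2 = 2.659 m^2
Calculate velocity:
  v = Q / A = 18.06 / 2.659
  v = 6.792 m/s

6.792


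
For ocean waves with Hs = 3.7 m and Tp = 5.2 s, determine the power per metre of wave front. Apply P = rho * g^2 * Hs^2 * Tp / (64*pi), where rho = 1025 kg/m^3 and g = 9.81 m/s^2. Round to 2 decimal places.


Apply wave power formula:
  g^2 = 9.81^2 = 96.2361
  Hs^2 = 3.7^2 = 13.69
  Numerator = rho * g^2 * Hs^2 * Tp = 1025 * 96.2361 * 13.69 * 5.2 = 7022126.87
  Denominator = 64 * pi = 201.0619
  P = 7022126.87 / 201.0619 = 34925.19 W/m

34925.19


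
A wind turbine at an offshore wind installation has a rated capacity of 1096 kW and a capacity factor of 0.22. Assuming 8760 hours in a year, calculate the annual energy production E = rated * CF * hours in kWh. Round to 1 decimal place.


Annual energy = rated_kW * capacity_factor * hours_per_year
Given: P_rated = 1096 kW, CF = 0.22, hours = 8760
E = 1096 * 0.22 * 8760
E = 2112211.2 kWh

2112211.2


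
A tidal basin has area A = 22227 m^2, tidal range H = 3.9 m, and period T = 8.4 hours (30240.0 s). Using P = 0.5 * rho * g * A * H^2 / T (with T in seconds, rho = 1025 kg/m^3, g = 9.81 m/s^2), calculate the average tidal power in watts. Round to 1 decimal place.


Convert period to seconds: T = 8.4 * 3600 = 30240.0 s
H^2 = 3.9^2 = 15.21
P = 0.5 * rho * g * A * H^2 / T
P = 0.5 * 1025 * 9.81 * 22227 * 15.21 / 30240.0
P = 56207.1 W

56207.1


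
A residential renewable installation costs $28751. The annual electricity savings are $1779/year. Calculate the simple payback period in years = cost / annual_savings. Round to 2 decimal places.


Simple payback period = initial cost / annual savings
Payback = 28751 / 1779
Payback = 16.16 years

16.16


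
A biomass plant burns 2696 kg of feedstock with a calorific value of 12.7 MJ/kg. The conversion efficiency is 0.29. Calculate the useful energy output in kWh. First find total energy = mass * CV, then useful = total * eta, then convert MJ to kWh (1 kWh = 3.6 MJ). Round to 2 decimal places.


Total energy = mass * CV = 2696 * 12.7 = 34239.2 MJ
Useful energy = total * eta = 34239.2 * 0.29 = 9929.37 MJ
Convert to kWh: 9929.37 / 3.6
Useful energy = 2758.16 kWh

2758.16


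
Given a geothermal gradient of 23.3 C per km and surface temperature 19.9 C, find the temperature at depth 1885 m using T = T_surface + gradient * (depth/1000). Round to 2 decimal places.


Convert depth to km: 1885 / 1000 = 1.885 km
Temperature increase = gradient * depth_km = 23.3 * 1.885 = 43.92 C
Temperature at depth = T_surface + delta_T = 19.9 + 43.92
T = 63.82 C

63.82


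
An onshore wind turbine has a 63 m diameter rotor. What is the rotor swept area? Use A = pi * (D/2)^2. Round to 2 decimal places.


Compute the rotor radius:
  r = D / 2 = 63 / 2 = 31.5 m
Calculate swept area:
  A = pi * r^2 = pi * 31.5^2
  A = 3117.25 m^2

3117.25


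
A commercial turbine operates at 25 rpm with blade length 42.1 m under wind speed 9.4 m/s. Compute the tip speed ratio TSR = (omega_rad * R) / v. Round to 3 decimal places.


Convert rotational speed to rad/s:
  omega = 25 * 2 * pi / 60 = 2.618 rad/s
Compute tip speed:
  v_tip = omega * R = 2.618 * 42.1 = 110.218 m/s
Tip speed ratio:
  TSR = v_tip / v_wind = 110.218 / 9.4 = 11.725

11.725


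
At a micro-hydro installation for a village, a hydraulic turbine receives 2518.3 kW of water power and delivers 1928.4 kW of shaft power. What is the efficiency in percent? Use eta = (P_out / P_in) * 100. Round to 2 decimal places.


Turbine efficiency = (output power / input power) * 100
eta = (1928.4 / 2518.3) * 100
eta = 76.58%

76.58


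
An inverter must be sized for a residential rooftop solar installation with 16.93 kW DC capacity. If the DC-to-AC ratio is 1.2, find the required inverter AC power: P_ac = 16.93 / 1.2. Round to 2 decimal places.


The inverter AC capacity is determined by the DC/AC ratio.
Given: P_dc = 16.93 kW, DC/AC ratio = 1.2
P_ac = P_dc / ratio = 16.93 / 1.2
P_ac = 14.11 kW

14.11


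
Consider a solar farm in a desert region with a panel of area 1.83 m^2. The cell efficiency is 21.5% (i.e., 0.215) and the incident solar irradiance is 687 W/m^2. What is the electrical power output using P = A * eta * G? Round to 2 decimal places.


Use the solar power formula P = A * eta * G.
Given: A = 1.83 m^2, eta = 0.215, G = 687 W/m^2
P = 1.83 * 0.215 * 687
P = 270.30 W

270.30


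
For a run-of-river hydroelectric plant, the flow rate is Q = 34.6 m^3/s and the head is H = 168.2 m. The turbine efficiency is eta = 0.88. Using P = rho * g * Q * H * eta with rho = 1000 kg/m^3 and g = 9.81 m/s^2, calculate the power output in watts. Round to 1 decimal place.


Apply the hydropower formula P = rho * g * Q * H * eta
rho * g = 1000 * 9.81 = 9810.0
P = 9810.0 * 34.6 * 168.2 * 0.88
P = 50240478.8 W

50240478.8


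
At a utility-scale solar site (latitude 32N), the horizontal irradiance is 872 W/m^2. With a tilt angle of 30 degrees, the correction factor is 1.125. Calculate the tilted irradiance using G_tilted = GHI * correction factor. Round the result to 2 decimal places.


Identify the given values:
  GHI = 872 W/m^2, tilt correction factor = 1.125
Apply the formula G_tilted = GHI * factor:
  G_tilted = 872 * 1.125
  G_tilted = 981.00 W/m^2

981.00


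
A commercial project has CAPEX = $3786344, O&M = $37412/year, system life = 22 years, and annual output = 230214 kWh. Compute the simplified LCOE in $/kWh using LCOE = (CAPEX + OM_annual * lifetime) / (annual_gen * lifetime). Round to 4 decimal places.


Total cost = CAPEX + OM * lifetime = 3786344 + 37412 * 22 = 3786344 + 823064 = 4609408
Total generation = annual * lifetime = 230214 * 22 = 5064708 kWh
LCOE = 4609408 / 5064708
LCOE = 0.9101 $/kWh

0.9101


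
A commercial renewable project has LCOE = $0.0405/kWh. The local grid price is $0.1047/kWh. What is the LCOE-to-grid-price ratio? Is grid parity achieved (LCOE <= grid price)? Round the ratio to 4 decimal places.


Compare LCOE to grid price:
  LCOE = $0.0405/kWh, Grid price = $0.1047/kWh
  Ratio = LCOE / grid_price = 0.0405 / 0.1047 = 0.3868
  Grid parity achieved (ratio <= 1)? yes

0.3868


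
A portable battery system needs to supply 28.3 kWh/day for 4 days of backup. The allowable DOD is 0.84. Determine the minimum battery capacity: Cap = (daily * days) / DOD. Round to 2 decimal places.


Total energy needed = daily * days = 28.3 * 4 = 113.2 kWh
Account for depth of discharge:
  Cap = total_energy / DOD = 113.2 / 0.84
  Cap = 134.76 kWh

134.76


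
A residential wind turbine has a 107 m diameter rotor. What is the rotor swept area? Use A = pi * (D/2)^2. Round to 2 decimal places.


Compute the rotor radius:
  r = D / 2 = 107 / 2 = 53.5 m
Calculate swept area:
  A = pi * r^2 = pi * 53.5^2
  A = 8992.02 m^2

8992.02


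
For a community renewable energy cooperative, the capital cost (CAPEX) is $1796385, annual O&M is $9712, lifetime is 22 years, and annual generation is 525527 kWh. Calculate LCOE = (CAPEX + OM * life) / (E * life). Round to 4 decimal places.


Total cost = CAPEX + OM * lifetime = 1796385 + 9712 * 22 = 1796385 + 213664 = 2010049
Total generation = annual * lifetime = 525527 * 22 = 11561594 kWh
LCOE = 2010049 / 11561594
LCOE = 0.1739 $/kWh

0.1739


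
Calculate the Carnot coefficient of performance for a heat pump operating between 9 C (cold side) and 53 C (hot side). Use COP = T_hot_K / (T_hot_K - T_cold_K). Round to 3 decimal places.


Convert to Kelvin:
  T_hot = 53 + 273.15 = 326.15 K
  T_cold = 9 + 273.15 = 282.15 K
Apply Carnot COP formula:
  COP = T_hot_K / (T_hot_K - T_cold_K) = 326.15 / 44.0
  COP = 7.413

7.413


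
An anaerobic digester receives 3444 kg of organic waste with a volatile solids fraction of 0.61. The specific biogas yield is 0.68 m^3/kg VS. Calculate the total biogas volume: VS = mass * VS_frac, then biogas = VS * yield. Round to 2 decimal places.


Compute volatile solids:
  VS = mass * VS_fraction = 3444 * 0.61 = 2100.84 kg
Calculate biogas volume:
  Biogas = VS * specific_yield = 2100.84 * 0.68
  Biogas = 1428.57 m^3

1428.57


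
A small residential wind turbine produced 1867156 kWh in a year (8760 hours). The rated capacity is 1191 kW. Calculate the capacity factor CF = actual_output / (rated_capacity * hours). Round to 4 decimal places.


Capacity factor = actual output / maximum possible output
Maximum possible = rated * hours = 1191 * 8760 = 10433160 kWh
CF = 1867156 / 10433160
CF = 0.1790

0.1790


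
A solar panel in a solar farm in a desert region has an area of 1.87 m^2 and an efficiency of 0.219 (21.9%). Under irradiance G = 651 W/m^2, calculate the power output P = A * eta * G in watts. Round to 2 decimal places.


Use the solar power formula P = A * eta * G.
Given: A = 1.87 m^2, eta = 0.219, G = 651 W/m^2
P = 1.87 * 0.219 * 651
P = 266.60 W

266.60


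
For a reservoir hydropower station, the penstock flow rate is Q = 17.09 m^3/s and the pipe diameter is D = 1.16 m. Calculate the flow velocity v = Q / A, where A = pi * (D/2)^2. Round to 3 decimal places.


Compute pipe cross-sectional area:
  A = pi * (D/2)^2 = pi * (1.16/2)^2 = 1.0568 m^2
Calculate velocity:
  v = Q / A = 17.09 / 1.0568
  v = 16.171 m/s

16.171


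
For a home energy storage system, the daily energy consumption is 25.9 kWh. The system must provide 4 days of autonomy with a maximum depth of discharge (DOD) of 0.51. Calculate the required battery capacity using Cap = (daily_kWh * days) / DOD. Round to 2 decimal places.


Total energy needed = daily * days = 25.9 * 4 = 103.6 kWh
Account for depth of discharge:
  Cap = total_energy / DOD = 103.6 / 0.51
  Cap = 203.14 kWh

203.14


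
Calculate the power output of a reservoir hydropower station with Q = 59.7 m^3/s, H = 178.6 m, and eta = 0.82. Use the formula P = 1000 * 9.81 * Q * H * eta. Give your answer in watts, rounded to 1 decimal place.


Apply the hydropower formula P = rho * g * Q * H * eta
rho * g = 1000 * 9.81 = 9810.0
P = 9810.0 * 59.7 * 178.6 * 0.82
P = 85770639.0 W

85770639.0


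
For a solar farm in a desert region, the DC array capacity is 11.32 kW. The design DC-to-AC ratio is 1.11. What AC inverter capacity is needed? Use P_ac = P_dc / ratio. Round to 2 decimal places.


The inverter AC capacity is determined by the DC/AC ratio.
Given: P_dc = 11.32 kW, DC/AC ratio = 1.11
P_ac = P_dc / ratio = 11.32 / 1.11
P_ac = 10.20 kW

10.20


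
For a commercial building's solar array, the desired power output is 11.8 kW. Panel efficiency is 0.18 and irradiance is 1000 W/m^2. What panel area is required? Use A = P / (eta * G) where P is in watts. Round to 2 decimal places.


Convert target power to watts: P = 11.8 * 1000 = 11800.0 W
Compute denominator: eta * G = 0.18 * 1000 = 180.0
Required area A = P / (eta * G) = 11800.0 / 180.0
A = 65.56 m^2

65.56


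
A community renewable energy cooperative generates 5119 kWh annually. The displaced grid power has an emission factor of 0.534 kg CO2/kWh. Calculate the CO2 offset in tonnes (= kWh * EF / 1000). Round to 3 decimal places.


CO2 offset in kg = generation * emission_factor
CO2 offset = 5119 * 0.534 = 2733.55 kg
Convert to tonnes:
  CO2 offset = 2733.55 / 1000 = 2.734 tonnes

2.734


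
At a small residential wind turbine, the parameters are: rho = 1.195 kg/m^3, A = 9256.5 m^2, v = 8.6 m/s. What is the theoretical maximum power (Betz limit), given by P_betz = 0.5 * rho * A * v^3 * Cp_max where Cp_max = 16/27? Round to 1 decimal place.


The Betz coefficient Cp_max = 16/27 = 0.5926
v^3 = 8.6^3 = 636.056
P_betz = 0.5 * rho * A * v^3 * Cp_max
P_betz = 0.5 * 1.195 * 9256.5 * 636.056 * 0.5926
P_betz = 2084665.1 W

2084665.1


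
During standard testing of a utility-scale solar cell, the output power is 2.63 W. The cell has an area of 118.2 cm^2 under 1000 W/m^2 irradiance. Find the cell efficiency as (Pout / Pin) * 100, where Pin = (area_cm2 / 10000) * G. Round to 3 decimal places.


First compute the input power:
  Pin = area_cm2 / 10000 * G = 118.2 / 10000 * 1000 = 11.82 W
Then compute efficiency:
  Efficiency = (Pout / Pin) * 100 = (2.63 / 11.82) * 100
  Efficiency = 22.250%

22.250


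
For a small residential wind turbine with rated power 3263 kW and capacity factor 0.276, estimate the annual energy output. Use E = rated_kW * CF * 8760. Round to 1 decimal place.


Annual energy = rated_kW * capacity_factor * hours_per_year
Given: P_rated = 3263 kW, CF = 0.276, hours = 8760
E = 3263 * 0.276 * 8760
E = 7889150.9 kWh

7889150.9


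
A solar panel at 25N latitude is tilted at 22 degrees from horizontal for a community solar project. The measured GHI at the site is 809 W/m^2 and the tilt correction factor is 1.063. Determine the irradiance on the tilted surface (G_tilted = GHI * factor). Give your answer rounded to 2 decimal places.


Identify the given values:
  GHI = 809 W/m^2, tilt correction factor = 1.063
Apply the formula G_tilted = GHI * factor:
  G_tilted = 809 * 1.063
  G_tilted = 859.97 W/m^2

859.97


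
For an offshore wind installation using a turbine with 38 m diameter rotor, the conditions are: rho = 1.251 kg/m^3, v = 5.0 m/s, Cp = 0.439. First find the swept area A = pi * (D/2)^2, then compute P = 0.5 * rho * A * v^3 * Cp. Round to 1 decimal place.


Step 1 -- Compute swept area:
  A = pi * (D/2)^2 = pi * (38/2)^2 = 1134.11 m^2
Step 2 -- Apply wind power equation:
  P = 0.5 * rho * A * v^3 * Cp
  v^3 = 5.0^3 = 125.0
  P = 0.5 * 1.251 * 1134.11 * 125.0 * 0.439
  P = 38927.7 W

38927.7


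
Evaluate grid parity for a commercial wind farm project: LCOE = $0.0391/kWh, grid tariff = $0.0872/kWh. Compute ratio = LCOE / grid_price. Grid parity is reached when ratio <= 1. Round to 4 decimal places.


Compare LCOE to grid price:
  LCOE = $0.0391/kWh, Grid price = $0.0872/kWh
  Ratio = LCOE / grid_price = 0.0391 / 0.0872 = 0.4484
  Grid parity achieved (ratio <= 1)? yes

0.4484


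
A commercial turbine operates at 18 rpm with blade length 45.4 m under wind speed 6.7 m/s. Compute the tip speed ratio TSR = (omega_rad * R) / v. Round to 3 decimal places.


Convert rotational speed to rad/s:
  omega = 18 * 2 * pi / 60 = 1.885 rad/s
Compute tip speed:
  v_tip = omega * R = 1.885 * 45.4 = 85.577 m/s
Tip speed ratio:
  TSR = v_tip / v_wind = 85.577 / 6.7 = 12.773

12.773


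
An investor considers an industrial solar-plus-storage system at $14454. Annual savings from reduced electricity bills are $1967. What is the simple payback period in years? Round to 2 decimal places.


Simple payback period = initial cost / annual savings
Payback = 14454 / 1967
Payback = 7.35 years

7.35


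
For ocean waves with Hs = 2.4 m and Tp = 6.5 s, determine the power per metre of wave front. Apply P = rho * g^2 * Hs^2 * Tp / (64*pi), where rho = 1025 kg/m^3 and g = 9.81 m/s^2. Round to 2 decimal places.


Apply wave power formula:
  g^2 = 9.81^2 = 96.2361
  Hs^2 = 2.4^2 = 5.76
  Numerator = rho * g^2 * Hs^2 * Tp = 1025 * 96.2361 * 5.76 * 6.5 = 3693156.57
  Denominator = 64 * pi = 201.0619
  P = 3693156.57 / 201.0619 = 18368.25 W/m

18368.25


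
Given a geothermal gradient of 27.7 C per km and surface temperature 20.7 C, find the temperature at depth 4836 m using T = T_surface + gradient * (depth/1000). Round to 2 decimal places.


Convert depth to km: 4836 / 1000 = 4.836 km
Temperature increase = gradient * depth_km = 27.7 * 4.836 = 133.96 C
Temperature at depth = T_surface + delta_T = 20.7 + 133.96
T = 154.66 C

154.66


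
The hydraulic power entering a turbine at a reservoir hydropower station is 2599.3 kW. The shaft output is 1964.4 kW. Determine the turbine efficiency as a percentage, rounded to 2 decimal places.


Turbine efficiency = (output power / input power) * 100
eta = (1964.4 / 2599.3) * 100
eta = 75.57%

75.57


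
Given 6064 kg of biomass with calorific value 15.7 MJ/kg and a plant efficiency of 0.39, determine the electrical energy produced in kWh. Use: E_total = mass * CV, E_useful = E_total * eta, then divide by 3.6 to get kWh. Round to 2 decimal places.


Total energy = mass * CV = 6064 * 15.7 = 95204.8 MJ
Useful energy = total * eta = 95204.8 * 0.39 = 37129.87 MJ
Convert to kWh: 37129.87 / 3.6
Useful energy = 10313.85 kWh

10313.85


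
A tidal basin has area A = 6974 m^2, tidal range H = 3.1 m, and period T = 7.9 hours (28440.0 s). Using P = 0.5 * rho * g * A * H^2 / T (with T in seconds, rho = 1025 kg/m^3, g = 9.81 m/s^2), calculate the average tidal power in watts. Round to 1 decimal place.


Convert period to seconds: T = 7.9 * 3600 = 28440.0 s
H^2 = 3.1^2 = 9.61
P = 0.5 * rho * g * A * H^2 / T
P = 0.5 * 1025 * 9.81 * 6974 * 9.61 / 28440.0
P = 11847.8 W

11847.8


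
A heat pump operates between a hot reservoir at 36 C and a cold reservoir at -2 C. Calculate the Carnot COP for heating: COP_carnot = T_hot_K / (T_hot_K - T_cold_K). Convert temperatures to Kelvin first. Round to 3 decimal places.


Convert to Kelvin:
  T_hot = 36 + 273.15 = 309.15 K
  T_cold = -2 + 273.15 = 271.15 K
Apply Carnot COP formula:
  COP = T_hot_K / (T_hot_K - T_cold_K) = 309.15 / 38.0
  COP = 8.136

8.136


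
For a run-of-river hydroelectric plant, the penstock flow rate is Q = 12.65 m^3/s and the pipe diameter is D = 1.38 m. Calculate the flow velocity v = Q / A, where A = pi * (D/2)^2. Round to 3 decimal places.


Compute pipe cross-sectional area:
  A = pi * (D/2)^2 = pi * (1.38/2)^2 = 1.4957 m^2
Calculate velocity:
  v = Q / A = 12.65 / 1.4957
  v = 8.458 m/s

8.458


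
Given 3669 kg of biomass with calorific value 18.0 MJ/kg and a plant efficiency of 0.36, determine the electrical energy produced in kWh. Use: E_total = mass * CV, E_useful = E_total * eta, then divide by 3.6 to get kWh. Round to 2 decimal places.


Total energy = mass * CV = 3669 * 18.0 = 66042.0 MJ
Useful energy = total * eta = 66042.0 * 0.36 = 23775.12 MJ
Convert to kWh: 23775.12 / 3.6
Useful energy = 6604.20 kWh

6604.20


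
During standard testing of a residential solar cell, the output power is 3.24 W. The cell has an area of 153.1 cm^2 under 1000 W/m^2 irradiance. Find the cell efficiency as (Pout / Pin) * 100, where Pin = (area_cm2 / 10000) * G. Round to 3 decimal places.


First compute the input power:
  Pin = area_cm2 / 10000 * G = 153.1 / 10000 * 1000 = 15.31 W
Then compute efficiency:
  Efficiency = (Pout / Pin) * 100 = (3.24 / 15.31) * 100
  Efficiency = 21.163%

21.163


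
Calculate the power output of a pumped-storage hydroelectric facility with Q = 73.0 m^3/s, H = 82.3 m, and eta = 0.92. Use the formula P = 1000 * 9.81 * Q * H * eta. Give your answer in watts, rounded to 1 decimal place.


Apply the hydropower formula P = rho * g * Q * H * eta
rho * g = 1000 * 9.81 = 9810.0
P = 9810.0 * 73.0 * 82.3 * 0.92
P = 54222499.1 W

54222499.1


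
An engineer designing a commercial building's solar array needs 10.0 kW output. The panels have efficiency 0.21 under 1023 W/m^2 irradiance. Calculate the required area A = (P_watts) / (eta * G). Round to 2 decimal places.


Convert target power to watts: P = 10.0 * 1000 = 10000.0 W
Compute denominator: eta * G = 0.21 * 1023 = 214.83
Required area A = P / (eta * G) = 10000.0 / 214.83
A = 46.55 m^2

46.55


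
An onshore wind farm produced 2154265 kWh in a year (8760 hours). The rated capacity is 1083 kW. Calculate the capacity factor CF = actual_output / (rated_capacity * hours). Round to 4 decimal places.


Capacity factor = actual output / maximum possible output
Maximum possible = rated * hours = 1083 * 8760 = 9487080 kWh
CF = 2154265 / 9487080
CF = 0.2271

0.2271


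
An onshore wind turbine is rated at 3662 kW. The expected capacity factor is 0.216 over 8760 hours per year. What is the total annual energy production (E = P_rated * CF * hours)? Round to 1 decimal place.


Annual energy = rated_kW * capacity_factor * hours_per_year
Given: P_rated = 3662 kW, CF = 0.216, hours = 8760
E = 3662 * 0.216 * 8760
E = 6929089.9 kWh

6929089.9


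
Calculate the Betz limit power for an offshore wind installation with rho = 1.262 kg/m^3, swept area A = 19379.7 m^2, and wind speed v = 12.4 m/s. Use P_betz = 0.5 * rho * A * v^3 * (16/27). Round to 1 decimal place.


The Betz coefficient Cp_max = 16/27 = 0.5926
v^3 = 12.4^3 = 1906.624
P_betz = 0.5 * rho * A * v^3 * Cp_max
P_betz = 0.5 * 1.262 * 19379.7 * 1906.624 * 0.5926
P_betz = 13816488.6 W

13816488.6


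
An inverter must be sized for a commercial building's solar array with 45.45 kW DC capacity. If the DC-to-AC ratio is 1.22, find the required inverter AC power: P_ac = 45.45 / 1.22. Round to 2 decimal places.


The inverter AC capacity is determined by the DC/AC ratio.
Given: P_dc = 45.45 kW, DC/AC ratio = 1.22
P_ac = P_dc / ratio = 45.45 / 1.22
P_ac = 37.25 kW

37.25


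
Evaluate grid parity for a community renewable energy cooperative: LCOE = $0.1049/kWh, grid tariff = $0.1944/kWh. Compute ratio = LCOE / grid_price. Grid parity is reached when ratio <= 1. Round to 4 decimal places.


Compare LCOE to grid price:
  LCOE = $0.1049/kWh, Grid price = $0.1944/kWh
  Ratio = LCOE / grid_price = 0.1049 / 0.1944 = 0.5396
  Grid parity achieved (ratio <= 1)? yes

0.5396


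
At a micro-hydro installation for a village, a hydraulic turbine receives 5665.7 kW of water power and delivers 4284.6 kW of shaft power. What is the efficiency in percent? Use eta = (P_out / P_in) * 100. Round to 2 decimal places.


Turbine efficiency = (output power / input power) * 100
eta = (4284.6 / 5665.7) * 100
eta = 75.62%

75.62


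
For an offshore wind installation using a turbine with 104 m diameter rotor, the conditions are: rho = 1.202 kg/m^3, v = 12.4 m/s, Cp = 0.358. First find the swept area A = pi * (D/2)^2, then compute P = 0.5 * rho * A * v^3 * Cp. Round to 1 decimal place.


Step 1 -- Compute swept area:
  A = pi * (D/2)^2 = pi * (104/2)^2 = 8494.87 m^2
Step 2 -- Apply wind power equation:
  P = 0.5 * rho * A * v^3 * Cp
  v^3 = 12.4^3 = 1906.624
  P = 0.5 * 1.202 * 8494.87 * 1906.624 * 0.358
  P = 3484810.1 W

3484810.1


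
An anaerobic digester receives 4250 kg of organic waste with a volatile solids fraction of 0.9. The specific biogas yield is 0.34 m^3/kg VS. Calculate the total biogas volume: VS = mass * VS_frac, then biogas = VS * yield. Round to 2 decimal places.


Compute volatile solids:
  VS = mass * VS_fraction = 4250 * 0.9 = 3825.0 kg
Calculate biogas volume:
  Biogas = VS * specific_yield = 3825.0 * 0.34
  Biogas = 1300.50 m^3

1300.50


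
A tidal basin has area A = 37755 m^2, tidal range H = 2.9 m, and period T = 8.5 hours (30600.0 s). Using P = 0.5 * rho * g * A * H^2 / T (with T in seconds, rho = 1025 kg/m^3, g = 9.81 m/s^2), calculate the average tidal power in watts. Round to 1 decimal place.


Convert period to seconds: T = 8.5 * 3600 = 30600.0 s
H^2 = 2.9^2 = 8.41
P = 0.5 * rho * g * A * H^2 / T
P = 0.5 * 1025 * 9.81 * 37755 * 8.41 / 30600.0
P = 52168.9 W

52168.9


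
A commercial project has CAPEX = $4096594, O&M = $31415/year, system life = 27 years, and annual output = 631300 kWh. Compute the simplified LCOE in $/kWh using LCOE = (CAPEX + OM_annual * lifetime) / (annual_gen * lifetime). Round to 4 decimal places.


Total cost = CAPEX + OM * lifetime = 4096594 + 31415 * 27 = 4096594 + 848205 = 4944799
Total generation = annual * lifetime = 631300 * 27 = 17045100 kWh
LCOE = 4944799 / 17045100
LCOE = 0.2901 $/kWh

0.2901


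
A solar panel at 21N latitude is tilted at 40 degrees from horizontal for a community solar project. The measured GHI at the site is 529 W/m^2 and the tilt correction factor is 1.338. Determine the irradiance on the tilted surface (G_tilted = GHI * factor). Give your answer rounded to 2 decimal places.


Identify the given values:
  GHI = 529 W/m^2, tilt correction factor = 1.338
Apply the formula G_tilted = GHI * factor:
  G_tilted = 529 * 1.338
  G_tilted = 707.80 W/m^2

707.80


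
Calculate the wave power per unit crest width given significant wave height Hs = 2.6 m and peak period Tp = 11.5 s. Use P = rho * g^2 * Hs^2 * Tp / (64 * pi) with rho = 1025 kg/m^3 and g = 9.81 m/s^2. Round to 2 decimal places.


Apply wave power formula:
  g^2 = 9.81^2 = 96.2361
  Hs^2 = 2.6^2 = 6.76
  Numerator = rho * g^2 * Hs^2 * Tp = 1025 * 96.2361 * 6.76 * 11.5 = 7668429.27
  Denominator = 64 * pi = 201.0619
  P = 7668429.27 / 201.0619 = 38139.64 W/m

38139.64


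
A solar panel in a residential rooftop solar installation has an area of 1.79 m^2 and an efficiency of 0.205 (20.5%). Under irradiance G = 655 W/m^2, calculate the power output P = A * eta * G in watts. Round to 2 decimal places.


Use the solar power formula P = A * eta * G.
Given: A = 1.79 m^2, eta = 0.205, G = 655 W/m^2
P = 1.79 * 0.205 * 655
P = 240.35 W

240.35


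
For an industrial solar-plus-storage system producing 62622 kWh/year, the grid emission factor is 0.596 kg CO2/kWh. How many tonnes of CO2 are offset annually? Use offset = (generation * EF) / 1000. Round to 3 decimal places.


CO2 offset in kg = generation * emission_factor
CO2 offset = 62622 * 0.596 = 37322.71 kg
Convert to tonnes:
  CO2 offset = 37322.71 / 1000 = 37.323 tonnes

37.323


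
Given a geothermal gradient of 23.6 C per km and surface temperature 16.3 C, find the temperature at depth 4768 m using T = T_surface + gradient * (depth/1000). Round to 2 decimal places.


Convert depth to km: 4768 / 1000 = 4.768 km
Temperature increase = gradient * depth_km = 23.6 * 4.768 = 112.52 C
Temperature at depth = T_surface + delta_T = 16.3 + 112.52
T = 128.82 C

128.82


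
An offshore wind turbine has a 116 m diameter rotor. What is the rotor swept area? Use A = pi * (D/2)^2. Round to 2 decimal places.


Compute the rotor radius:
  r = D / 2 = 116 / 2 = 58.0 m
Calculate swept area:
  A = pi * r^2 = pi * 58.0^2
  A = 10568.32 m^2

10568.32


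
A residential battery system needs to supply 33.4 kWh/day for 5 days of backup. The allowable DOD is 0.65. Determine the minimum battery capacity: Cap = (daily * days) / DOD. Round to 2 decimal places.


Total energy needed = daily * days = 33.4 * 5 = 167.0 kWh
Account for depth of discharge:
  Cap = total_energy / DOD = 167.0 / 0.65
  Cap = 256.92 kWh

256.92


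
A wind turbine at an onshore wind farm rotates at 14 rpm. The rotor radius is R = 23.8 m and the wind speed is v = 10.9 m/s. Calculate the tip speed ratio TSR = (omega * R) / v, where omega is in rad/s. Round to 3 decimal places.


Convert rotational speed to rad/s:
  omega = 14 * 2 * pi / 60 = 1.4661 rad/s
Compute tip speed:
  v_tip = omega * R = 1.4661 * 23.8 = 34.893 m/s
Tip speed ratio:
  TSR = v_tip / v_wind = 34.893 / 10.9 = 3.201

3.201


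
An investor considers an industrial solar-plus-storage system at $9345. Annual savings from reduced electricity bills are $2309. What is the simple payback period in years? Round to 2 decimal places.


Simple payback period = initial cost / annual savings
Payback = 9345 / 2309
Payback = 4.05 years

4.05


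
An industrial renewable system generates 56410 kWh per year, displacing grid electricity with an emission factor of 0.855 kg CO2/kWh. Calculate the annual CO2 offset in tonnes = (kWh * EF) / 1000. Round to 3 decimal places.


CO2 offset in kg = generation * emission_factor
CO2 offset = 56410 * 0.855 = 48230.55 kg
Convert to tonnes:
  CO2 offset = 48230.55 / 1000 = 48.231 tonnes

48.231


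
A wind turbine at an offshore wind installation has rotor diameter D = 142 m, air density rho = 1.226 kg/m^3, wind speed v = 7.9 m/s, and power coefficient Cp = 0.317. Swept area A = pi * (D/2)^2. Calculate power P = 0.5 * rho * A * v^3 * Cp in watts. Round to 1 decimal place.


Step 1 -- Compute swept area:
  A = pi * (D/2)^2 = pi * (142/2)^2 = 15836.77 m^2
Step 2 -- Apply wind power equation:
  P = 0.5 * rho * A * v^3 * Cp
  v^3 = 7.9^3 = 493.039
  P = 0.5 * 1.226 * 15836.77 * 493.039 * 0.317
  P = 1517286.5 W

1517286.5


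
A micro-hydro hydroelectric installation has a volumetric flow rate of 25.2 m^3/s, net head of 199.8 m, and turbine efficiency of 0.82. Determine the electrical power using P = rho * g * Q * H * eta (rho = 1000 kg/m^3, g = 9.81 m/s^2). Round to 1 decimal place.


Apply the hydropower formula P = rho * g * Q * H * eta
rho * g = 1000 * 9.81 = 9810.0
P = 9810.0 * 25.2 * 199.8 * 0.82
P = 40502225.2 W

40502225.2


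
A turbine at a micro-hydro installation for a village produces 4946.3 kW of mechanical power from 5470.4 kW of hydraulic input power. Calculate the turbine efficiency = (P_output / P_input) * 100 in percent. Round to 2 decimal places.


Turbine efficiency = (output power / input power) * 100
eta = (4946.3 / 5470.4) * 100
eta = 90.42%

90.42


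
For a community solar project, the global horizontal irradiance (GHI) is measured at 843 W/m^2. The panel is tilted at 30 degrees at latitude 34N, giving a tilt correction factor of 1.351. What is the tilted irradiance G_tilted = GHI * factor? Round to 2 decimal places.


Identify the given values:
  GHI = 843 W/m^2, tilt correction factor = 1.351
Apply the formula G_tilted = GHI * factor:
  G_tilted = 843 * 1.351
  G_tilted = 1138.89 W/m^2

1138.89


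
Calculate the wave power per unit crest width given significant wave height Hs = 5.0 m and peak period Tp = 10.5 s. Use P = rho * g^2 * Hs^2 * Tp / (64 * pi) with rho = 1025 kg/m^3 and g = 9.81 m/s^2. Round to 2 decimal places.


Apply wave power formula:
  g^2 = 9.81^2 = 96.2361
  Hs^2 = 5.0^2 = 25.0
  Numerator = rho * g^2 * Hs^2 * Tp = 1025 * 96.2361 * 25.0 * 10.5 = 25893525.66
  Denominator = 64 * pi = 201.0619
  P = 25893525.66 / 201.0619 = 128783.83 W/m

128783.83


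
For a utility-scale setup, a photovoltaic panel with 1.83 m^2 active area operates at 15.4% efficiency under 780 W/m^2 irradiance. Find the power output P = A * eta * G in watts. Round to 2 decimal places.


Use the solar power formula P = A * eta * G.
Given: A = 1.83 m^2, eta = 0.154, G = 780 W/m^2
P = 1.83 * 0.154 * 780
P = 219.82 W

219.82


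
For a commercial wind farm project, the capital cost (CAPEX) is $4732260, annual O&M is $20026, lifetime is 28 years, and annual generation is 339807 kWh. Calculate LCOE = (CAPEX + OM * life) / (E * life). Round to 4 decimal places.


Total cost = CAPEX + OM * lifetime = 4732260 + 20026 * 28 = 4732260 + 560728 = 5292988
Total generation = annual * lifetime = 339807 * 28 = 9514596 kWh
LCOE = 5292988 / 9514596
LCOE = 0.5563 $/kWh

0.5563


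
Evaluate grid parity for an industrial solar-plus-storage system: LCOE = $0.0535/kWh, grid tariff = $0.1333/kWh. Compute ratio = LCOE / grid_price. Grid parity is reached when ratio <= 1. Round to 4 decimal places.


Compare LCOE to grid price:
  LCOE = $0.0535/kWh, Grid price = $0.1333/kWh
  Ratio = LCOE / grid_price = 0.0535 / 0.1333 = 0.4014
  Grid parity achieved (ratio <= 1)? yes

0.4014


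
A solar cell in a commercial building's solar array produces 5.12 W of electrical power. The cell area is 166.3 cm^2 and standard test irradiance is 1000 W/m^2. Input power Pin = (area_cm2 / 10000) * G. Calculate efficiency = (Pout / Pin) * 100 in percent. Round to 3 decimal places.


First compute the input power:
  Pin = area_cm2 / 10000 * G = 166.3 / 10000 * 1000 = 16.63 W
Then compute efficiency:
  Efficiency = (Pout / Pin) * 100 = (5.12 / 16.63) * 100
  Efficiency = 30.788%

30.788


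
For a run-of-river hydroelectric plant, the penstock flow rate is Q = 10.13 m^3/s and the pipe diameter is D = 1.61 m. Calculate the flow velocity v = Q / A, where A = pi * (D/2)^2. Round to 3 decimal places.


Compute pipe cross-sectional area:
  A = pi * (D/2)^2 = pi * (1.61/2)^2 = 2.0358 m^2
Calculate velocity:
  v = Q / A = 10.13 / 2.0358
  v = 4.976 m/s

4.976


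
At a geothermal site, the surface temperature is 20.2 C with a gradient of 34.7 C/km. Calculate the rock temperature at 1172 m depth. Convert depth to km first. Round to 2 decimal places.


Convert depth to km: 1172 / 1000 = 1.172 km
Temperature increase = gradient * depth_km = 34.7 * 1.172 = 40.67 C
Temperature at depth = T_surface + delta_T = 20.2 + 40.67
T = 60.87 C

60.87


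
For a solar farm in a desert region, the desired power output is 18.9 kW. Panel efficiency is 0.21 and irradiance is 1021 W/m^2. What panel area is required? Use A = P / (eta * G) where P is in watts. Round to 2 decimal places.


Convert target power to watts: P = 18.9 * 1000 = 18900.0 W
Compute denominator: eta * G = 0.21 * 1021 = 214.41
Required area A = P / (eta * G) = 18900.0 / 214.41
A = 88.15 m^2

88.15


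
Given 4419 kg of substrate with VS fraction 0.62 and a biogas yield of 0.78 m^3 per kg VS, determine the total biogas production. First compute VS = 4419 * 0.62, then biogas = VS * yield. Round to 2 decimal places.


Compute volatile solids:
  VS = mass * VS_fraction = 4419 * 0.62 = 2739.78 kg
Calculate biogas volume:
  Biogas = VS * specific_yield = 2739.78 * 0.78
  Biogas = 2137.03 m^3

2137.03


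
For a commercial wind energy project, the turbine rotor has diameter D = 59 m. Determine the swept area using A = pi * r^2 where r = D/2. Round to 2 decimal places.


Compute the rotor radius:
  r = D / 2 = 59 / 2 = 29.5 m
Calculate swept area:
  A = pi * r^2 = pi * 29.5^2
  A = 2733.97 m^2

2733.97


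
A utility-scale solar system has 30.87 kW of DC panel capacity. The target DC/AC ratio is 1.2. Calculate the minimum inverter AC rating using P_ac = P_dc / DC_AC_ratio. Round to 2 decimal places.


The inverter AC capacity is determined by the DC/AC ratio.
Given: P_dc = 30.87 kW, DC/AC ratio = 1.2
P_ac = P_dc / ratio = 30.87 / 1.2
P_ac = 25.73 kW

25.73


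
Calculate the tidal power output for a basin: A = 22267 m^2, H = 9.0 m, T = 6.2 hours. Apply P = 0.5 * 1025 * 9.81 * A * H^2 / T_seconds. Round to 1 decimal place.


Convert period to seconds: T = 6.2 * 3600 = 22320.0 s
H^2 = 9.0^2 = 81.0
P = 0.5 * rho * g * A * H^2 / T
P = 0.5 * 1025 * 9.81 * 22267 * 81.0 / 22320.0
P = 406270.6 W

406270.6
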